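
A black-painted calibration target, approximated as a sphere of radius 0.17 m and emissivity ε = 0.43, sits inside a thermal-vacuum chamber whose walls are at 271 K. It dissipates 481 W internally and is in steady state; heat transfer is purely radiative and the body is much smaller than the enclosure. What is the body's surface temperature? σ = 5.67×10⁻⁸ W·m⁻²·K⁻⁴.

For a small grey body in a large enclosure, net radiated power = εσA(T⁴ − T_w⁴).
Steady state: P = εσA(T⁴ − T_w⁴) with A = 4πr² = 0.3632 m².
T⁴ = P/(εσA) + T_w⁴ = 481/(0.43·5.67×10⁻⁸·0.3632) + (271)⁴
    = 5.432×10¹⁰ + 5.394×10⁹ = 5.972×10¹⁰ K⁴.

T ≈ 494 K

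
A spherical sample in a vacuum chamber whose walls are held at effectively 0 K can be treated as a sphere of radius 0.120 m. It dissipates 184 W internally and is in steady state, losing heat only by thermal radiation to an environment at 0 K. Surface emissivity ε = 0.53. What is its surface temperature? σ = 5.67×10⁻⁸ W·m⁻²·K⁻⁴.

T ≈ 429 K

Steady state: internal power = radiated power, P = εσA T⁴.
Radiating area A = 4πr² = 0.1810 m².
T⁴ = P/(εσA) = 184/(0.53·5.67×10⁻⁸·0.1810) = 3.384×10¹⁰ K⁴.
T = (3.384×10¹⁰)^(1/4).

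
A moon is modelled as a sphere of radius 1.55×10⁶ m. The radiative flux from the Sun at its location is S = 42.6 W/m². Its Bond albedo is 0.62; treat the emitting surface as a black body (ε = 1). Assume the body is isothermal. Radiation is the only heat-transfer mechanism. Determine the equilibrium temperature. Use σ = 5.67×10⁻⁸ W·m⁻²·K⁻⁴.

At equilibrium, absorbed power = emitted power.
Absorbing cross-section = πr² = 7.548×10¹² m²; emitting surface = 4πr² = 3.019×10¹³ m² (ratio 4).
(1−a)S·A_cross = εσ·A_surf·T⁴  ⇒  T⁴ = (1−a)S/(4σ).
T⁴ = 0.380·42.6/(4·5.67×10⁻⁸) = 7.138×10⁷ K⁴.
T = (7.138×10⁷)^(1/4).

T ≈ 91.9 K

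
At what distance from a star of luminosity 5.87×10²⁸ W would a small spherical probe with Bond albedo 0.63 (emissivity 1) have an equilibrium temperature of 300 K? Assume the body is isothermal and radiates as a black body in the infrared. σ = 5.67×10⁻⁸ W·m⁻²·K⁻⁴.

For an isothermal black-emitting sphere, (1−a)S·πr² = σ·4πr²·T⁴ ⇒ S = 4σT⁴/(1−a).
S = 4·5.67×10⁻⁸·(300)⁴/0.370 = 4965 W/m².
Flux falls as S = L/(4πd²), so d = √(L/(4πS)) = √(5.87×10²⁸/(4π·4965)).

d ≈ 9.70×10¹¹ m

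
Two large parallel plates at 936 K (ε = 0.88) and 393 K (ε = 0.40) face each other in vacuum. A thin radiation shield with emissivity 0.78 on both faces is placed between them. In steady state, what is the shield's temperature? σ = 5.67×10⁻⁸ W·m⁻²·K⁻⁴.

In steady state the net flux on the hot side equals that on the cold side.
σ(T₁⁴−T_s⁴)/D₁ = σ(T_s⁴−T₂⁴)/D₂, with D₁ = 1/ε₁+1/ε_s−1 = 1.418, D₂ = 1/ε_s+1/ε₂−1 = 2.782.
Solve for T_s⁴: T_s⁴ = (D₂·T₁⁴ + D₁·T₂⁴)/(D₁+D₂) = 5.164×10¹¹ K⁴.

T_s ≈ 848 K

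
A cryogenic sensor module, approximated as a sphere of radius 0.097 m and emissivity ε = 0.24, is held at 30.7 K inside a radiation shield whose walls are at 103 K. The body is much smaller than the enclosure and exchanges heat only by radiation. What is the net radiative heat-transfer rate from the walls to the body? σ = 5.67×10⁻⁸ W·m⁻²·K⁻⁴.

For a small grey body in a large enclosure: P_net = εσA(T_body⁴ − T_wall⁴).
A = 4πr² = 0.1182 m²; T_body⁴ − T_wall⁴ = 8.883×10⁵ − 1.126×10⁸ = -1.117×10⁸ K⁴.
|P_net| = 0.24·5.67×10⁻⁸·0.1182·1.117×10⁸.

P_net ≈ 0.180 W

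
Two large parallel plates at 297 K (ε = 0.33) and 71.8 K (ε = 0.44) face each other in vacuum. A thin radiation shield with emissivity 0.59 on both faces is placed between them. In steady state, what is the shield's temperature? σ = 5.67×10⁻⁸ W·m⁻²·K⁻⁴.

In steady state the net flux on the hot side equals that on the cold side.
σ(T₁⁴−T_s⁴)/D₁ = σ(T_s⁴−T₂⁴)/D₂, with D₁ = 1/ε₁+1/ε_s−1 = 3.725, D₂ = 1/ε_s+1/ε₂−1 = 2.968.
Solve for T_s⁴: T_s⁴ = (D₂·T₁⁴ + D₁·T₂⁴)/(D₁+D₂) = 3.465×10⁹ K⁴.

T_s ≈ 243 K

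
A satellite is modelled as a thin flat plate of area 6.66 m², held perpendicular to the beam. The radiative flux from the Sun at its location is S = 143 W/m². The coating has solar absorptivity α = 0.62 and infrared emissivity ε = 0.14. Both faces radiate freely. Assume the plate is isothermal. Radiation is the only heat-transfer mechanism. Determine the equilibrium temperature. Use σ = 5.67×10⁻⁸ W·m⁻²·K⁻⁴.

At equilibrium, absorbed power = emitted power.
Absorbing cross-section = A = 6.660 m²; emitting surface = 2A = 13.32 m² (ratio 2).
αS·A_cross = εσ·A_surf·T⁴  ⇒  T⁴ = αS/(ε·2σ).
T⁴ = 0.620·143/(0.14·2·5.67×10⁻⁸) = 5.585×10⁹ K⁴.
T = (5.585×10⁹)^(1/4).

T ≈ 273 K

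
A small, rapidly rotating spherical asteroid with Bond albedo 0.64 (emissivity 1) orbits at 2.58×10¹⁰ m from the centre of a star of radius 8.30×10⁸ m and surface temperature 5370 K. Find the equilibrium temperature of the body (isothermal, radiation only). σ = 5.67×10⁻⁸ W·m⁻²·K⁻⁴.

The star's surface emits σT_*⁴; at distance d the flux is S = σT_*⁴(R_*/d)².
S = 5.67×10⁻⁸·(5370)⁴·(8.30×10⁸/2.58×10¹⁰)² = 48800 W/m².
For an isothermal sphere T⁴ = (1−a)S/(4σ) = 7.746×10¹⁰ K⁴.

T ≈ 528 K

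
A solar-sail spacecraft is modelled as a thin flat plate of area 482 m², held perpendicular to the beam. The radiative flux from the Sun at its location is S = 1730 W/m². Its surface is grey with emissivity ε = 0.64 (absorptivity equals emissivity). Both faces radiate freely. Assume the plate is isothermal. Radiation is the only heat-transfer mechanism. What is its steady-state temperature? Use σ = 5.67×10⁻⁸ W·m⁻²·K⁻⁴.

At equilibrium, absorbed power = emitted power.
Absorbing cross-section = A = 482.0 m²; emitting surface = 2A = 964.0 m² (ratio 2).
εS·A_cross = εσ·A_surf·T⁴  ⇒  T⁴ = S/(2σ)   (ε cancels).
T⁴ = 1730/(2·5.67×10⁻⁸) = 1.526×10¹⁰ K⁴.
T = (1.526×10¹⁰)^(1/4).

T ≈ 351 K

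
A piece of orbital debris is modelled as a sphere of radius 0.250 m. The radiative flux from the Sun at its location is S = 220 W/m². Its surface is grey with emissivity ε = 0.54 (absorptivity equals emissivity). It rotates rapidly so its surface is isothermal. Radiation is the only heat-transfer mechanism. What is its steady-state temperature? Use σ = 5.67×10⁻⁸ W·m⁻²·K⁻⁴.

At equilibrium, absorbed power = emitted power.
Absorbing cross-section = πr² = 0.1963 m²; emitting surface = 4πr² = 0.7854 m² (ratio 4).
εS·A_cross = εσ·A_surf·T⁴  ⇒  T⁴ = S/(4σ)   (ε cancels).
T⁴ = 220/(4·5.67×10⁻⁸) = 9.700×10⁸ K⁴.
T = (9.700×10⁸)^(1/4).

T ≈ 176 K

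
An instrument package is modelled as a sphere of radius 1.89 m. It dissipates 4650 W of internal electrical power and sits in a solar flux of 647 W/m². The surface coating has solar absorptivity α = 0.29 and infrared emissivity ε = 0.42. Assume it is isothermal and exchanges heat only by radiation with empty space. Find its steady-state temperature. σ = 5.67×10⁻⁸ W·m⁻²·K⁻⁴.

At steady state, absorbed solar power + internal power = radiated power.
Absorbed: α·S·A_cross = 0.29·647·11.22 = 2106 W (cross-section πr²).
Total input = 2106 + 4650 = 6756 W.
Radiated: εσ·A_surf·T⁴ with A_surf = 4πr² = 44.89 m².
T⁴ = 6756/(0.42·5.67×10⁻⁸·44.89) = 6.320×10⁹ K⁴.

T ≈ 282 K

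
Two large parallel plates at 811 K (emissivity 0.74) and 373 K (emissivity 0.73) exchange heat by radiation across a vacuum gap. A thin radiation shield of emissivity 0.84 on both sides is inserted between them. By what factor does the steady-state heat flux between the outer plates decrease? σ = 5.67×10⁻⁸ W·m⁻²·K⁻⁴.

factor ≈ 1.80

Without shield: q₀ = σΔ(T⁴)/(1/ε₁+1/ε₂−1) with denominator 1.721.
With shield the two gaps are in series; the resistances add: (1/ε₁+1/ε_s−1)+(1/ε_s+1/ε₂−1) = 1.542+1.560 = 3.102.
Heat-flux ratio q₀/q = 3.102/1.721.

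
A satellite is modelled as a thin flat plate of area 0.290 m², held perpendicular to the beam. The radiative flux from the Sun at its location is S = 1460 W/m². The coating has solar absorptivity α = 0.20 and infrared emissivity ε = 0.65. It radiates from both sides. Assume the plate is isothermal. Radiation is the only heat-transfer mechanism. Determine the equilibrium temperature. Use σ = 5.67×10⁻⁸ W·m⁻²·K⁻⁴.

T ≈ 251 K

At equilibrium, absorbed power = emitted power.
Absorbing cross-section = A = 0.2900 m²; emitting surface = 2A = 0.5800 m² (ratio 2).
αS·A_cross = εσ·A_surf·T⁴  ⇒  T⁴ = αS/(ε·2σ).
T⁴ = 0.200·1460/(0.65·2·5.67×10⁻⁸) = 3.961×10⁹ K⁴.
T = (3.961×10⁹)^(1/4).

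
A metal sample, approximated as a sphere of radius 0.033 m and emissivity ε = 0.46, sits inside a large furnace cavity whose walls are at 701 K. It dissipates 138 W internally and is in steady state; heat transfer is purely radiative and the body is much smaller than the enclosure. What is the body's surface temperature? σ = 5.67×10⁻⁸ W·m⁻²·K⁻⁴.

T ≈ 890 K

For a small grey body in a large enclosure, net radiated power = εσA(T⁴ − T_w⁴).
Steady state: P = εσA(T⁴ − T_w⁴) with A = 4πr² = 0.01368 m².
T⁴ = P/(εσA) + T_w⁴ = 138/(0.46·5.67×10⁻⁸·0.01368) + (701)⁴
    = 3.866×10¹¹ + 2.415×10¹¹ = 6.281×10¹¹ K⁴.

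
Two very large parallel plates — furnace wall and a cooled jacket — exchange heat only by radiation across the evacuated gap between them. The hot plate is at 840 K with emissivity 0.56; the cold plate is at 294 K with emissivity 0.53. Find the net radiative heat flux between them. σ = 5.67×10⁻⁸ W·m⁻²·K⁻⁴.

For two infinite grey parallel plates, q = σ(T₁⁴ − T₂⁴)/(1/ε₁ + 1/ε₂ − 1).
T₁⁴ − T₂⁴ = 4.979×10¹¹ − 7.471×10⁹ = 4.904×10¹¹ K⁴.
1/ε₁ + 1/ε₂ − 1 = 1.786 + 1.887 − 1 = 2.673.
q = 5.67×10⁻⁸ × 4.904×10¹¹ / 2.673.

q ≈ 10400 W/m²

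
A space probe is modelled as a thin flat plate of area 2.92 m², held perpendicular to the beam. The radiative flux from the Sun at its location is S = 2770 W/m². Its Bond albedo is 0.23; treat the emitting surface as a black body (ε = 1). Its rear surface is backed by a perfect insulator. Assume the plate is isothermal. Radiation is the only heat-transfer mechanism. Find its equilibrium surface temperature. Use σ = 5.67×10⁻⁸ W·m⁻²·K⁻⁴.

At equilibrium, absorbed power = emitted power.
Absorbing cross-section = A = 2.920 m²; emitting surface = A = 2.920 m² (ratio 1).
(1−a)S·A_cross = εσ·A_surf·T⁴  ⇒  T⁴ = (1−a)S/(1σ).
T⁴ = 0.770·2770/(1·5.67×10⁻⁸) = 3.762×10¹⁰ K⁴.
T = (3.762×10¹⁰)^(1/4).

T ≈ 440 K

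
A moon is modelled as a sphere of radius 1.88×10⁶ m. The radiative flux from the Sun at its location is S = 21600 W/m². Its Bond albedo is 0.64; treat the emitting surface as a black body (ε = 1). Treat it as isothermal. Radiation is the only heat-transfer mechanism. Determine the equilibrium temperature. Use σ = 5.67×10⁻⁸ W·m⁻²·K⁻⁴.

At equilibrium, absorbed power = emitted power.
Absorbing cross-section = πr² = 1.110×10¹³ m²; emitting surface = 4πr² = 4.441×10¹³ m² (ratio 4).
(1−a)S·A_cross = εσ·A_surf·T⁴  ⇒  T⁴ = (1−a)S/(4σ).
T⁴ = 0.360·21600/(4·5.67×10⁻⁸) = 3.429×10¹⁰ K⁴.
T = (3.429×10¹⁰)^(1/4).

T ≈ 430 K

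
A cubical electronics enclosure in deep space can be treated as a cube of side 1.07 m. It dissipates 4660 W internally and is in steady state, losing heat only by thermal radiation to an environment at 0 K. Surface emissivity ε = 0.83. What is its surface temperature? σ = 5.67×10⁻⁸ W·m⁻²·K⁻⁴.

Steady state: internal power = radiated power, P = εσA T⁴.
Radiating area A = 6L² = 6.869 m².
T⁴ = P/(εσA) = 4660/(0.83·5.67×10⁻⁸·6.869) = 1.441×10¹⁰ K⁴.
T = (1.441×10¹⁰)^(1/4).

T ≈ 346 K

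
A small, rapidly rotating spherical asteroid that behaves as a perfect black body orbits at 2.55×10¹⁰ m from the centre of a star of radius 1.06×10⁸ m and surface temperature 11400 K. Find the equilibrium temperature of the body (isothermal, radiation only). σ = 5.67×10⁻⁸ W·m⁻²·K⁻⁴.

T ≈ 520 K

The star's surface emits σT_*⁴; at distance d the flux is S = σT_*⁴(R_*/d)².
S = 5.67×10⁻⁸·(11400)⁴·(1.06×10⁸/2.55×10¹⁰)² = 16550 W/m².
For an isothermal sphere T⁴ = (1−a)S/(4σ) = 7.296×10¹⁰ K⁴.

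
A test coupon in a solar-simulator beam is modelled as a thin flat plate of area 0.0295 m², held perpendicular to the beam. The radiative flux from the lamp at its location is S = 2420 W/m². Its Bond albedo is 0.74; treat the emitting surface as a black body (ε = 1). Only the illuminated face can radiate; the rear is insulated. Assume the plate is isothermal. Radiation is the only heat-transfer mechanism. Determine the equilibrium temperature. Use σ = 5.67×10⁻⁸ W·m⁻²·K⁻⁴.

At equilibrium, absorbed power = emitted power.
Absorbing cross-section = A = 0.02950 m²; emitting surface = A = 0.02950 m² (ratio 1).
(1−a)S·A_cross = εσ·A_surf·T⁴  ⇒  T⁴ = (1−a)S/(1σ).
T⁴ = 0.260·2420/(1·5.67×10⁻⁸) = 1.110×10¹⁰ K⁴.
T = (1.110×10¹⁰)^(1/4).

T ≈ 325 K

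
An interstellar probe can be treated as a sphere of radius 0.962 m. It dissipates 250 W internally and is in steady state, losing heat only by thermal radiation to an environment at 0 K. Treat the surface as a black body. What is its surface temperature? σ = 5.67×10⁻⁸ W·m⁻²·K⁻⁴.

Steady state: internal power = radiated power, P = εσA T⁴.
Radiating area A = 4πr² = 11.63 m².
T⁴ = P/(εσA) = 250/(1.0·5.67×10⁻⁸·11.63) = 3.791×10⁸ K⁴.
T = (3.791×10⁸)^(1/4).

T ≈ 140 K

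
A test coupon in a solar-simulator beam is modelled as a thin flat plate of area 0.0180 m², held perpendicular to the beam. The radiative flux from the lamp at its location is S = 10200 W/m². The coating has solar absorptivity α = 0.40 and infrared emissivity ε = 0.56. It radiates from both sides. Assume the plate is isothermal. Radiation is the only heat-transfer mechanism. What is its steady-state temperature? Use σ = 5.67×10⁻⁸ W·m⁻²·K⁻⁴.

At equilibrium, absorbed power = emitted power.
Absorbing cross-section = A = 0.01800 m²; emitting surface = 2A = 0.03600 m² (ratio 2).
αS·A_cross = εσ·A_surf·T⁴  ⇒  T⁴ = αS/(ε·2σ).
T⁴ = 0.400·10200/(0.56·2·5.67×10⁻⁸) = 6.425×10¹⁰ K⁴.
T = (6.425×10¹⁰)^(1/4).

T ≈ 503 K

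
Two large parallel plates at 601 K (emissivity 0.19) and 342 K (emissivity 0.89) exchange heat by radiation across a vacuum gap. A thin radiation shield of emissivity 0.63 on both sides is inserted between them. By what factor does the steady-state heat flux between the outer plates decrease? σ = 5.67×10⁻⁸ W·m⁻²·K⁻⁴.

Without shield: q₀ = σΔ(T⁴)/(1/ε₁+1/ε₂−1) with denominator 5.387.
With shield the two gaps are in series; the resistances add: (1/ε₁+1/ε_s−1)+(1/ε_s+1/ε₂−1) = 5.850+1.711 = 7.561.
Heat-flux ratio q₀/q = 7.561/5.387.

factor ≈ 1.40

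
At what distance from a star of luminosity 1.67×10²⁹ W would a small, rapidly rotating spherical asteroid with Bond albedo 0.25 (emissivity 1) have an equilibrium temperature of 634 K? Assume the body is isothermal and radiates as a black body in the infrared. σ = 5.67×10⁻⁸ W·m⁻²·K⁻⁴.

For an isothermal black-emitting sphere, (1−a)S·πr² = σ·4πr²·T⁴ ⇒ S = 4σT⁴/(1−a).
S = 4·5.67×10⁻⁸·(634)⁴/0.750 = 48860 W/m².
Flux falls as S = L/(4πd²), so d = √(L/(4πS)) = √(1.67×10²⁹/(4π·48860)).

d ≈ 5.22×10¹¹ m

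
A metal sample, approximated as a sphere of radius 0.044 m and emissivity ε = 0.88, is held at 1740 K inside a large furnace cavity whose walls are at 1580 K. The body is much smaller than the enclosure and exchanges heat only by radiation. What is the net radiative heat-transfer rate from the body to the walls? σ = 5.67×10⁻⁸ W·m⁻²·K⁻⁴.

For a small grey body in a large enclosure: P_net = εσA(T_body⁴ − T_wall⁴).
A = 4πr² = 0.02433 m²; T_body⁴ − T_wall⁴ = 9.166×10¹² − 6.232×10¹² = 2.934×10¹² K⁴.
|P_net| = 0.88·5.67×10⁻⁸·0.02433·2.934×10¹².

P_net ≈ 3560 W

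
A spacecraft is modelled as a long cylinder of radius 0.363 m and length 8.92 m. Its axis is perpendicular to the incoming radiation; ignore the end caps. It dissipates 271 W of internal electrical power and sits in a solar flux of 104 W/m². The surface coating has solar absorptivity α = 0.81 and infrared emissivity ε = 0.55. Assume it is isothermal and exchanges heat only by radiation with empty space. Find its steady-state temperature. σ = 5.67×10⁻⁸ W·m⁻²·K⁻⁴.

T ≈ 189 K

At steady state, absorbed solar power + internal power = radiated power.
Absorbed: α·S·A_cross = 0.81·104·6.476 = 545.5 W (cross-section 2rL).
Total input = 545.5 + 271 = 816.5 W.
Radiated: εσ·A_surf·T⁴ with A_surf = 2πrL = 20.34 m².
T⁴ = 816.5/(0.55·5.67×10⁻⁸·20.34) = 1.287×10⁹ K⁴.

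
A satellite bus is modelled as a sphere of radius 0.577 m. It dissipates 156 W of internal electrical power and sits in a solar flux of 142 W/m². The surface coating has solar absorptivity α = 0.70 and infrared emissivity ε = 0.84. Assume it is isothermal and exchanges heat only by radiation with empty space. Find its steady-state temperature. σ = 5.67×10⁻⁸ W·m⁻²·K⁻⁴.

At steady state, absorbed solar power + internal power = radiated power.
Absorbed: α·S·A_cross = 0.70·142·1.046 = 104.0 W (cross-section πr²).
Total input = 104.0 + 156 = 260.0 W.
Radiated: εσ·A_surf·T⁴ with A_surf = 4πr² = 4.184 m².
T⁴ = 260.0/(0.84·5.67×10⁻⁸·4.184) = 1.305×10⁹ K⁴.

T ≈ 190 K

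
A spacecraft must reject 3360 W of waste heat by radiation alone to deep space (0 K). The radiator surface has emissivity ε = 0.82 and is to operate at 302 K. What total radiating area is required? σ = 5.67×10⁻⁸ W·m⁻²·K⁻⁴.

P = εσA T⁴ ⇒ A = P/(εσT⁴).
T⁴ = 8.318×10⁹ K⁴.
A = 3360/(0.82 × 5.67×10⁻⁸ × 8.318×10⁹).

A ≈ 8.69 m²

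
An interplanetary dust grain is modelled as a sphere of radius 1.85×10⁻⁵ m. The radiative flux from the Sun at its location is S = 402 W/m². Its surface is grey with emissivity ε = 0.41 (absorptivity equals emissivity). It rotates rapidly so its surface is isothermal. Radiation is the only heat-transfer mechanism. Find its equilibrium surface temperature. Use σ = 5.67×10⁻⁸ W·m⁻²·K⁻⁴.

T ≈ 205 K

At equilibrium, absorbed power = emitted power.
Absorbing cross-section = πr² = 1.075×10⁻⁹ m²; emitting surface = 4πr² = 4.301×10⁻⁹ m² (ratio 4).
εS·A_cross = εσ·A_surf·T⁴  ⇒  T⁴ = S/(4σ)   (ε cancels).
T⁴ = 402/(4·5.67×10⁻⁸) = 1.772×10⁹ K⁴.
T = (1.772×10⁹)^(1/4).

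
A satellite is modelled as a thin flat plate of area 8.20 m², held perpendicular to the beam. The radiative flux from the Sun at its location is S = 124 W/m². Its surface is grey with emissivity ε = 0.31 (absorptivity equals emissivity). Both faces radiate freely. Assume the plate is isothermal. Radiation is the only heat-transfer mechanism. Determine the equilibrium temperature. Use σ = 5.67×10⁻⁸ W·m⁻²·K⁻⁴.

T ≈ 182 K

At equilibrium, absorbed power = emitted power.
Absorbing cross-section = A = 8.200 m²; emitting surface = 2A = 16.40 m² (ratio 2).
εS·A_cross = εσ·A_surf·T⁴  ⇒  T⁴ = S/(2σ)   (ε cancels).
T⁴ = 124/(2·5.67×10⁻⁸) = 1.093×10⁹ K⁴.
T = (1.093×10⁹)^(1/4).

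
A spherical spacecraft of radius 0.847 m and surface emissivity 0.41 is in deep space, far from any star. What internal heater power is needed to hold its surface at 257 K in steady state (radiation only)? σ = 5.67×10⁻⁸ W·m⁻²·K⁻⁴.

P ≈ 914 W

P = εσ·4πr²·T⁴.
4πr² = 9.015 m²; T⁴ = 4.362×10⁹ K⁴.
P = 0.41·5.67×10⁻⁸·9.015·4.362×10⁹.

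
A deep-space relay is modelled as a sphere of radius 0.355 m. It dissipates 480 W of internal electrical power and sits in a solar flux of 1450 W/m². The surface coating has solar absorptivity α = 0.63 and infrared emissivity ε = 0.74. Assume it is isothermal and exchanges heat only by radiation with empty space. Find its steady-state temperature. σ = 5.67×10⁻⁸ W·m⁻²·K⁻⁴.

At steady state, absorbed solar power + internal power = radiated power.
Absorbed: α·S·A_cross = 0.63·1450·0.3959 = 361.7 W (cross-section πr²).
Total input = 361.7 + 480 = 841.7 W.
Radiated: εσ·A_surf·T⁴ with A_surf = 4πr² = 1.584 m².
T⁴ = 841.7/(0.74·5.67×10⁻⁸·1.584) = 1.267×10¹⁰ K⁴.

T ≈ 335 K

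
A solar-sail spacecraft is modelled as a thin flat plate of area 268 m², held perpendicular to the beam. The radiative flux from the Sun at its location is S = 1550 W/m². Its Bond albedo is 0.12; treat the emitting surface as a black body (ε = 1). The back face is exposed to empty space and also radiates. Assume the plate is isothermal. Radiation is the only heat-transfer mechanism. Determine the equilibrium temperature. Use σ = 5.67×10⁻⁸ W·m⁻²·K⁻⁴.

T ≈ 331 K

At equilibrium, absorbed power = emitted power.
Absorbing cross-section = A = 268.0 m²; emitting surface = 2A = 536.0 m² (ratio 2).
(1−a)S·A_cross = εσ·A_surf·T⁴  ⇒  T⁴ = (1−a)S/(2σ).
T⁴ = 0.880·1550/(2·5.67×10⁻⁸) = 1.203×10¹⁰ K⁴.
T = (1.203×10¹⁰)^(1/4).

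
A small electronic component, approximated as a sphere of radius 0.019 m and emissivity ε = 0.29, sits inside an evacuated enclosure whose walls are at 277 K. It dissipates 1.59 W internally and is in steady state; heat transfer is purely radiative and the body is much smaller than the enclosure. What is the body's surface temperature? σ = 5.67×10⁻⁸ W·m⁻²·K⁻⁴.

For a small grey body in a large enclosure, net radiated power = εσA(T⁴ − T_w⁴).
Steady state: P = εσA(T⁴ − T_w⁴) with A = 4πr² = 0.004536 m².
T⁴ = P/(εσA) + T_w⁴ = 1.59/(0.29·5.67×10⁻⁸·0.004536) + (277)⁴
    = 2.132×10¹⁰ + 5.887×10⁹ = 2.720×10¹⁰ K⁴.

T ≈ 406 K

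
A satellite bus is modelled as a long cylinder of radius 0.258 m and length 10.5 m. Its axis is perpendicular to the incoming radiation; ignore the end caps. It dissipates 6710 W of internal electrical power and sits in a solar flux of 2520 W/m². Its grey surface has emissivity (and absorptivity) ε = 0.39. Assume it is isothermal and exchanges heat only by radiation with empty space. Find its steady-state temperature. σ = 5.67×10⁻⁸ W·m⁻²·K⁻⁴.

T ≈ 423 K

At steady state, absorbed solar power + internal power = radiated power.
Absorbed: α·S·A_cross = 0.39·2520·5.418 = 5325 W (cross-section 2rL).
Total input = 5325 + 6710 = 12030 W.
Radiated: εσ·A_surf·T⁴ with A_surf = 2πrL = 17.02 m².
T⁴ = 12030/(0.39·5.67×10⁻⁸·17.02) = 3.197×10¹⁰ K⁴.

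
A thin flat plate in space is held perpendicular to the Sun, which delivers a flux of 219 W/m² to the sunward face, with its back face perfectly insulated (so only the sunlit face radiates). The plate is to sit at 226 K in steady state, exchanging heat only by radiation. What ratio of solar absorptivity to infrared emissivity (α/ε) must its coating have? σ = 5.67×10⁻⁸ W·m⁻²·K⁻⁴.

Balance: αS·A = εσ·1A·T⁴ ⇒ α/ε = σT⁴/S.
α/ε = 5.67×10⁻⁸·(226)⁴/219 = 5.67×10⁻⁸·2.609×10⁹/219.

α/ε ≈ 0.675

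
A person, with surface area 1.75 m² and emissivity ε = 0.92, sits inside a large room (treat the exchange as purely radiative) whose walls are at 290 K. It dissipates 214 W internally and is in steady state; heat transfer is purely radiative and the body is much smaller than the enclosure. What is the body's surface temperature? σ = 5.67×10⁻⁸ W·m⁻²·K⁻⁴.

For a small grey body in a large enclosure, net radiated power = εσA(T⁴ − T_w⁴).
Steady state: P = εσA(T⁴ − T_w⁴) with A = 1.75 m².
T⁴ = P/(εσA) + T_w⁴ = 214/(0.92·5.67×10⁻⁸·1.750) + (290)⁴
    = 2.344×10⁹ + 7.073×10⁹ = 9.417×10⁹ K⁴.

T ≈ 312 K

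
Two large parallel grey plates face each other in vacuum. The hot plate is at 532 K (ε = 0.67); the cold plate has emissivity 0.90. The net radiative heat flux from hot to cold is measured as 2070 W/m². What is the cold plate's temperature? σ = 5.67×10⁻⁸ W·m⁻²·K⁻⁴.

q = σ(T₁⁴ − T₂⁴)/(1/ε₁ + 1/ε₂ − 1); denominator = 1.604.
T₂⁴ = T₁⁴ − q·(1/ε₁+1/ε₂−1)/σ = 8.010×10¹⁰ − 2070·1.604/5.67×10⁻⁸
    = 2.156×10¹⁰ K⁴.

T₂ ≈ 383 K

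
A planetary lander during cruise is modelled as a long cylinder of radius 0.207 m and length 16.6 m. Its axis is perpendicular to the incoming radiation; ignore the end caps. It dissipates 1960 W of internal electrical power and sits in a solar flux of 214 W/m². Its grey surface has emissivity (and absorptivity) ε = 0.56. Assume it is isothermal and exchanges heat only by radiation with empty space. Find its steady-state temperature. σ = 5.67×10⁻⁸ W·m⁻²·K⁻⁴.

T ≈ 252 K

At steady state, absorbed solar power + internal power = radiated power.
Absorbed: α·S·A_cross = 0.56·214·6.872 = 823.6 W (cross-section 2rL).
Total input = 823.6 + 1960 = 2784 W.
Radiated: εσ·A_surf·T⁴ with A_surf = 2πrL = 21.59 m².
T⁴ = 2784/(0.56·5.67×10⁻⁸·21.59) = 4.060×10⁹ K⁴.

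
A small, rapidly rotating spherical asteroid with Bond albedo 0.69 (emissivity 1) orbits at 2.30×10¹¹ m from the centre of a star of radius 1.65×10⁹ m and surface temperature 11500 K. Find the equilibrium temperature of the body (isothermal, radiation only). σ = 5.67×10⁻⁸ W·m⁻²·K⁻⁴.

T ≈ 514 K

The star's surface emits σT_*⁴; at distance d the flux is S = σT_*⁴(R_*/d)².
S = 5.67×10⁻⁸·(11500)⁴·(1.65×10⁹/2.30×10¹¹)² = 51040 W/m².
For an isothermal sphere T⁴ = (1−a)S/(4σ) = 6.976×10¹⁰ K⁴.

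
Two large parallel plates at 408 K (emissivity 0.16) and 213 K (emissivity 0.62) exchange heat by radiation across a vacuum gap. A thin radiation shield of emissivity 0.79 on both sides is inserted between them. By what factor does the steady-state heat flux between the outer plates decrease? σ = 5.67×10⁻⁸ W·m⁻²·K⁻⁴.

Without shield: q₀ = σΔ(T⁴)/(1/ε₁+1/ε₂−1) with denominator 6.863.
With shield the two gaps are in series; the resistances add: (1/ε₁+1/ε_s−1)+(1/ε_s+1/ε₂−1) = 6.516+1.879 = 8.395.
Heat-flux ratio q₀/q = 8.395/6.863.

factor ≈ 1.22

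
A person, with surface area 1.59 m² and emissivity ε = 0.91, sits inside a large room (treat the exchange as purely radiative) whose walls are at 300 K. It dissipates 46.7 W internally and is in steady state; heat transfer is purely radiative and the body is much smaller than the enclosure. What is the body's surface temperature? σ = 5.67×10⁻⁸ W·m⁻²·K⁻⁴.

T ≈ 305 K

For a small grey body in a large enclosure, net radiated power = εσA(T⁴ − T_w⁴).
Steady state: P = εσA(T⁴ − T_w⁴) with A = 1.59 m².
T⁴ = P/(εσA) + T_w⁴ = 46.7/(0.91·5.67×10⁻⁸·1.590) + (300)⁴
    = 5.692×10⁸ + 8.100×10⁹ = 8.669×10⁹ K⁴.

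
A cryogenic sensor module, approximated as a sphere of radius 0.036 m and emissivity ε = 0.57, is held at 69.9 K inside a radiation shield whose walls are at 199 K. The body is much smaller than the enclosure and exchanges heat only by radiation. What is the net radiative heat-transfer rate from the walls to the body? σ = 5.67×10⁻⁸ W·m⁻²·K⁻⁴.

For a small grey body in a large enclosure: P_net = εσA(T_body⁴ − T_wall⁴).
A = 4πr² = 0.01629 m²; T_body⁴ − T_wall⁴ = 2.387×10⁷ − 1.568×10⁹ = -1.544×10⁹ K⁴.
|P_net| = 0.57·5.67×10⁻⁸·0.01629·1.544×10⁹.

P_net ≈ 0.813 W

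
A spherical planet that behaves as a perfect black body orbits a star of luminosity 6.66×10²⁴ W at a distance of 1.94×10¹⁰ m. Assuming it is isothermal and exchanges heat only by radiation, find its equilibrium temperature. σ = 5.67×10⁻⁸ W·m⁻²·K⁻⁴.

T ≈ 281 K

First find the stellar flux at distance d: S = L/(4πd²) = 6.66×10²⁴/(4π·(1.94×10¹⁰)²) = 1408 W/m².
For an isothermal sphere, absorbed (1−a)S·πr² = emitted σ·4πr²·T⁴, so T⁴ = (1−a)S/(4σ).
T⁴ = 1.00·1408/(4·5.67×10⁻⁸) = 6.209×10⁹ K⁴.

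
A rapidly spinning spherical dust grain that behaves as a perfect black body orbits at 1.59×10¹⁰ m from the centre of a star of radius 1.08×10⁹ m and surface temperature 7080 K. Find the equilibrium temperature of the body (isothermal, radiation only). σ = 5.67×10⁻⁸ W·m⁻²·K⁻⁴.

The star's surface emits σT_*⁴; at distance d the flux is S = σT_*⁴(R_*/d)².
S = 5.67×10⁻⁸·(7080)⁴·(1.08×10⁹/1.59×10¹⁰)² = 6.573×10⁵ W/m².
For an isothermal sphere T⁴ = (1−a)S/(4σ) = 2.898×10¹² K⁴.

T ≈ 1300 K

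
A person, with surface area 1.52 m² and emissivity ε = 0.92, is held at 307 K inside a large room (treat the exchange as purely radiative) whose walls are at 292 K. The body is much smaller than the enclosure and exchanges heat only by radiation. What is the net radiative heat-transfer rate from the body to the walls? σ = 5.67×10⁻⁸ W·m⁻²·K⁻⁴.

For a small grey body in a large enclosure: P_net = εσA(T_body⁴ − T_wall⁴).
A = 1.52 m²; T_body⁴ − T_wall⁴ = 8.883×10⁹ − 7.270×10⁹ = 1.613×10⁹ K⁴.
|P_net| = 0.92·5.67×10⁻⁸·1.520·1.613×10⁹.

P_net ≈ 128 W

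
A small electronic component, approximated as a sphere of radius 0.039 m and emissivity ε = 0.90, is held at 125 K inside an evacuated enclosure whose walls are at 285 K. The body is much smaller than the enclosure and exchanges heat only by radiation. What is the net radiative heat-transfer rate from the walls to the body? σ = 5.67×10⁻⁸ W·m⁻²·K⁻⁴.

P_net ≈ 6.20 W

For a small grey body in a large enclosure: P_net = εσA(T_body⁴ − T_wall⁴).
A = 4πr² = 0.01911 m²; T_body⁴ − T_wall⁴ = 2.441×10⁸ − 6.598×10⁹ = -6.353×10⁹ K⁴.
|P_net| = 0.90·5.67×10⁻⁸·0.01911·6.353×10⁹.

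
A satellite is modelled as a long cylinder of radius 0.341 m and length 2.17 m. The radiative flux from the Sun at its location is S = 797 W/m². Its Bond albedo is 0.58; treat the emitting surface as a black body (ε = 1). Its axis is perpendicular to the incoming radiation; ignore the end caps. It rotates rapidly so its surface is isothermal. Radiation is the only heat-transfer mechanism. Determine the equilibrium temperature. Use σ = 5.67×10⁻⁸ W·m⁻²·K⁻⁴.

At equilibrium, absorbed power = emitted power.
Absorbing cross-section = 2rL = 1.480 m²; emitting surface = 2πrL = 4.649 m² (ratio π).
(1−a)S·A_cross = εσ·A_surf·T⁴  ⇒  T⁴ = (1−a)S/(πσ).
T⁴ = 0.420·797/(π·5.67×10⁻⁸) = 1.879×10⁹ K⁴.
T = (1.879×10⁹)^(1/4).

T ≈ 208 K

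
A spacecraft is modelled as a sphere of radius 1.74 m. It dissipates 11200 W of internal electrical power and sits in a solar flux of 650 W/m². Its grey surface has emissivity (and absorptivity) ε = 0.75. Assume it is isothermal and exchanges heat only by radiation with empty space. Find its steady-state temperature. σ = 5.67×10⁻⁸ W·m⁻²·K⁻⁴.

At steady state, absorbed solar power + internal power = radiated power.
Absorbed: α·S·A_cross = 0.75·650·9.511 = 4637 W (cross-section πr²).
Total input = 4637 + 11200 = 15840 W.
Radiated: εσ·A_surf·T⁴ with A_surf = 4πr² = 38.05 m².
T⁴ = 15840/(0.75·5.67×10⁻⁸·38.05) = 9.788×10⁹ K⁴.

T ≈ 315 K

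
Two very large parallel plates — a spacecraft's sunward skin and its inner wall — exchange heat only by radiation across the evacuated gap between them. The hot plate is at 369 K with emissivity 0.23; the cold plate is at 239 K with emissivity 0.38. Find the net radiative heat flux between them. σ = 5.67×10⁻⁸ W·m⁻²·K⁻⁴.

For two infinite grey parallel plates, q = σ(T₁⁴ − T₂⁴)/(1/ε₁ + 1/ε₂ − 1).
T₁⁴ − T₂⁴ = 1.854×10¹⁰ − 3.263×10⁹ = 1.528×10¹⁰ K⁴.
1/ε₁ + 1/ε₂ − 1 = 4.348 + 2.632 − 1 = 5.979.
q = 5.67×10⁻⁸ × 1.528×10¹⁰ / 5.979.

q ≈ 145 W/m²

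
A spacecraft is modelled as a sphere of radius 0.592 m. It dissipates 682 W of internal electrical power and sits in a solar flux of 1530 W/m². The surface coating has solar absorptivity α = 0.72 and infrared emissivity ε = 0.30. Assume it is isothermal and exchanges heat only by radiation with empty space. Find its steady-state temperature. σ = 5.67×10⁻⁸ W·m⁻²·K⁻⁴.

At steady state, absorbed solar power + internal power = radiated power.
Absorbed: α·S·A_cross = 0.72·1530·1.101 = 1213 W (cross-section πr²).
Total input = 1213 + 682 = 1895 W.
Radiated: εσ·A_surf·T⁴ with A_surf = 4πr² = 4.404 m².
T⁴ = 1895/(0.30·5.67×10⁻⁸·4.404) = 2.529×10¹⁰ K⁴.

T ≈ 399 K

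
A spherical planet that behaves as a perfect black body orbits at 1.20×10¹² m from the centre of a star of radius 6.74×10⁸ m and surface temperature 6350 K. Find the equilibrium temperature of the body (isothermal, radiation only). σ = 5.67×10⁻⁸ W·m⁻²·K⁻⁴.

The star's surface emits σT_*⁴; at distance d the flux is S = σT_*⁴(R_*/d)².
S = 5.67×10⁻⁸·(6350)⁴·(6.74×10⁸/1.20×10¹²)² = 29.08 W/m².
For an isothermal sphere T⁴ = (1−a)S/(4σ) = 1.282×10⁸ K⁴.

T ≈ 106 K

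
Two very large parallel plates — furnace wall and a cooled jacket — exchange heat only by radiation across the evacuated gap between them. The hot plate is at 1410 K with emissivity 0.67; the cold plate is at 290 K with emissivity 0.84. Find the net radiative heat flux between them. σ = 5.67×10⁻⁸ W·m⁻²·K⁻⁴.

For two infinite grey parallel plates, q = σ(T₁⁴ − T₂⁴)/(1/ε₁ + 1/ε₂ − 1).
T₁⁴ − T₂⁴ = 3.953×10¹² − 7.073×10⁹ = 3.945×10¹² K⁴.
1/ε₁ + 1/ε₂ − 1 = 1.493 + 1.190 − 1 = 1.683.
q = 5.67×10⁻⁸ × 3.945×10¹² / 1.683.

q ≈ 1.33×10⁵ W/m²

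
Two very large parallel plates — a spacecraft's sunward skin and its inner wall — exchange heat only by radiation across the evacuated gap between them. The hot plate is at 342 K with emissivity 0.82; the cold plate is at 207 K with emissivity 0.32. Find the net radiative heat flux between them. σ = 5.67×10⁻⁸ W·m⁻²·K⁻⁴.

For two infinite grey parallel plates, q = σ(T₁⁴ − T₂⁴)/(1/ε₁ + 1/ε₂ − 1).
T₁⁴ − T₂⁴ = 1.368×10¹⁰ − 1.836×10⁹ = 1.184×10¹⁰ K⁴.
1/ε₁ + 1/ε₂ − 1 = 1.220 + 3.125 − 1 = 3.345.
q = 5.67×10⁻⁸ × 1.184×10¹⁰ / 3.345.

q ≈ 201 W/m²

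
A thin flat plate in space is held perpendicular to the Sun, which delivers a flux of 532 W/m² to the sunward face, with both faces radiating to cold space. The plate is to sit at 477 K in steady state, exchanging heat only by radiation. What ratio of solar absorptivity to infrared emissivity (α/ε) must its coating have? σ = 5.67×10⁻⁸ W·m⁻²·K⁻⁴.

Balance: αS·A = εσ·2A·T⁴ ⇒ α/ε = 2σT⁴/S.
α/ε = 2·5.67×10⁻⁸·(477)⁴/532 = 2·5.67×10⁻⁸·5.177×10¹⁰/532.

α/ε ≈ 11.0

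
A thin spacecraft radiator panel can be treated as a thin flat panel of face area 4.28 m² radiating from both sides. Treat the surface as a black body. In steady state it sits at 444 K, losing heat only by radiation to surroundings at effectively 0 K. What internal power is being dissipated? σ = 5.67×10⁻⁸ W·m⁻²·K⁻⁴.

P ≈ 18900 W

Steady state: P = εσA T⁴.
A = 2·4.28 = 8.560 m²; T⁴ = (444)⁴ = 3.886×10¹⁰ K⁴.
P = 1.0 × 5.67×10⁻⁸ × 8.560 × 3.886×10¹⁰.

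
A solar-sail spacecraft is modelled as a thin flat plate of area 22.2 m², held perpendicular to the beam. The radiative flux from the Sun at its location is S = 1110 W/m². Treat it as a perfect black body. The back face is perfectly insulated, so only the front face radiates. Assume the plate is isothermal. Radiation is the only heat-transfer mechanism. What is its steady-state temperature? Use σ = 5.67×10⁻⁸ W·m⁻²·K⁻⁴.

At equilibrium, absorbed power = emitted power.
Absorbing cross-section = A = 22.20 m²; emitting surface = A = 22.20 m² (ratio 1).
S·A_cross = εσ·A_surf·T⁴  ⇒  T⁴ = S/(1σ).
T⁴ = 1.00·1110/(1·5.67×10⁻⁸) = 1.958×10¹⁰ K⁴.
T = (1.958×10¹⁰)^(1/4).

T ≈ 374 K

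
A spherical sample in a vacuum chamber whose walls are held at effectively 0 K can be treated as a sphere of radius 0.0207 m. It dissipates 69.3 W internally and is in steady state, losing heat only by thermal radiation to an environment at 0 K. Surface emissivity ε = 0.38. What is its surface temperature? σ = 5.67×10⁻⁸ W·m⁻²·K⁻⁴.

T ≈ 879 K

Steady state: internal power = radiated power, P = εσA T⁴.
Radiating area A = 4πr² = 0.005385 m².
T⁴ = P/(εσA) = 69.3/(0.38·5.67×10⁻⁸·0.005385) = 5.973×10¹¹ K⁴.
T = (5.973×10¹¹)^(1/4).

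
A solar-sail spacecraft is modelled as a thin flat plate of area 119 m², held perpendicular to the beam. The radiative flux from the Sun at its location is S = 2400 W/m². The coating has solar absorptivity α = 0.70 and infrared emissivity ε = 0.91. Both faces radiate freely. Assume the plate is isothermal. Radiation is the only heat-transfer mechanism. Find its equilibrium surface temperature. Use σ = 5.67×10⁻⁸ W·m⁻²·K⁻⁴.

At equilibrium, absorbed power = emitted power.
Absorbing cross-section = A = 119.0 m²; emitting surface = 2A = 238.0 m² (ratio 2).
αS·A_cross = εσ·A_surf·T⁴  ⇒  T⁴ = αS/(ε·2σ).
T⁴ = 0.700·2400/(0.91·2·5.67×10⁻⁸) = 1.628×10¹⁰ K⁴.
T = (1.628×10¹⁰)^(1/4).

T ≈ 357 K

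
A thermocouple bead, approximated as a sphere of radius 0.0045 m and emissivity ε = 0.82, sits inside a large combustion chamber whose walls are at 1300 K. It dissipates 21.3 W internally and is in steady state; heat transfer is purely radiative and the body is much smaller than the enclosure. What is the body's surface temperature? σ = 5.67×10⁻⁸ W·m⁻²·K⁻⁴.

For a small grey body in a large enclosure, net radiated power = εσA(T⁴ − T_w⁴).
Steady state: P = εσA(T⁴ − T_w⁴) with A = 4πr² = 2.545×10⁻⁴ m².
T⁴ = P/(εσA) + T_w⁴ = 21.3/(0.82·5.67×10⁻⁸·2.545×10⁻⁴) + (1300)⁴
    = 1.800×10¹² + 2.856×10¹² = 4.656×10¹² K⁴.

T ≈ 1470 K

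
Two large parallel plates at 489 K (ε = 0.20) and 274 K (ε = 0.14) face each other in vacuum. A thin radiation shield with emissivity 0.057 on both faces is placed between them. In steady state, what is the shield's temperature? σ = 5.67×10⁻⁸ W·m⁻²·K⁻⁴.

In steady state the net flux on the hot side equals that on the cold side.
σ(T₁⁴−T_s⁴)/D₁ = σ(T_s⁴−T₂⁴)/D₂, with D₁ = 1/ε₁+1/ε_s−1 = 21.54, D₂ = 1/ε_s+1/ε₂−1 = 23.69.
Solve for T_s⁴: T_s⁴ = (D₂·T₁⁴ + D₁·T₂⁴)/(D₁+D₂) = 3.263×10¹⁰ K⁴.

T_s ≈ 425 K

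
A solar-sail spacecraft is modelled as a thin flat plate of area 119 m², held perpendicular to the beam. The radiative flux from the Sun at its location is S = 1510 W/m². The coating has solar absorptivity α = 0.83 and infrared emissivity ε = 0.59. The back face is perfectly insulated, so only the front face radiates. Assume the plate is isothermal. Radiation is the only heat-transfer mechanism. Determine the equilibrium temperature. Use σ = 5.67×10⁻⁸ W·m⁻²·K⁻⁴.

At equilibrium, absorbed power = emitted power.
Absorbing cross-section = A = 119.0 m²; emitting surface = A = 119.0 m² (ratio 1).
αS·A_cross = εσ·A_surf·T⁴  ⇒  T⁴ = αS/(ε·1σ).
T⁴ = 0.830·1510/(0.59·1·5.67×10⁻⁸) = 3.746×10¹⁰ K⁴.
T = (3.746×10¹⁰)^(1/4).

T ≈ 440 K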